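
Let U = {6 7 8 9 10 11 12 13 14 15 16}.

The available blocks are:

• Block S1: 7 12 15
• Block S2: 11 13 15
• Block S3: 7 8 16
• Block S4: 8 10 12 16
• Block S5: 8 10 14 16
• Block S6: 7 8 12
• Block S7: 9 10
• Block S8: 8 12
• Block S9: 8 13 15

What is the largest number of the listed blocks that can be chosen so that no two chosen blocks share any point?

S2, S3, S7 are pairwise disjoint (S2={11,13,15}; S3={7,8,16}; S7={9,10}).
Every remaining block overlaps one of these, and no 4 of the listed blocks are pairwise disjoint, so 3 is the maximum.

3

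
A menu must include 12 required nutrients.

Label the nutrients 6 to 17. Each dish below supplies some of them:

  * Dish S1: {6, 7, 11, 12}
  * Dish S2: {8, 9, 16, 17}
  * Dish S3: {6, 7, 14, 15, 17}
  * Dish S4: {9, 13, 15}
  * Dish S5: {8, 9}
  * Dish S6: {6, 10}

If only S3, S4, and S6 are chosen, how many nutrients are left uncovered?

Union of S3, S4, S6 = {6, 7, 9, 10, 13, 14, 15, 17}.
Not covered: 8, 11, 12, 16 — 4 nutrients.

4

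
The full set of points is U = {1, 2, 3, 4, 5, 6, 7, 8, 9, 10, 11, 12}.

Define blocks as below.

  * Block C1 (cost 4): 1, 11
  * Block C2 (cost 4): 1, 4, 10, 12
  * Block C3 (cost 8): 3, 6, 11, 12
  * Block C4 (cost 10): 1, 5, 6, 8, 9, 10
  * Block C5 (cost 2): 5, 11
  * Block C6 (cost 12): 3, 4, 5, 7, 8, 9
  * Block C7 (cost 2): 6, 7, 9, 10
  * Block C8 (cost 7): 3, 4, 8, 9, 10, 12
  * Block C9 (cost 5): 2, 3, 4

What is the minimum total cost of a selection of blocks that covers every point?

C2, C5, C7, C8, C9 together cover every point (C2 ∪ C5 ∪ C7 ∪ C8 ∪ C9 = {1, 2, 3, 4, 5, 6, 7, 8, 9, 10, 11, 12}); total cost 4 + 2 + 2 + 7 + 5 = 20.
No covering selection has total cost below 20.

20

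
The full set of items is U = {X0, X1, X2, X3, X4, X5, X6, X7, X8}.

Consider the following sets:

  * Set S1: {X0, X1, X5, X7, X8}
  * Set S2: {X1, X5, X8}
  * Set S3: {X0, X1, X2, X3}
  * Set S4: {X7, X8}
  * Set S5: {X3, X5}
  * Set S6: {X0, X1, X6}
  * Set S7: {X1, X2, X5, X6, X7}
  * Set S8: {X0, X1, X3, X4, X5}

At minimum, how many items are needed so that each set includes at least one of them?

The 3 items {X1, X5, X7} hit every set.
The sets S4, S5, S6 are pairwise disjoint, so any hitting set needs a separate item for each — at least 3. Hence 3 is optimal.

3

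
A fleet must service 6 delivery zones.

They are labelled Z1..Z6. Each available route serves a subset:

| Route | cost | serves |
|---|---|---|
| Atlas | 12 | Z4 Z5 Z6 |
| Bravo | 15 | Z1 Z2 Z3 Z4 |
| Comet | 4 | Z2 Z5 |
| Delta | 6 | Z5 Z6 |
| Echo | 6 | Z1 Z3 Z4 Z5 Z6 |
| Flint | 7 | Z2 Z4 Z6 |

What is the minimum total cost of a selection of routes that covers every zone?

10

Comet, Echo together cover every zone (Comet ∪ Echo = {Z1, Z2, Z3, Z4, Z5, Z6}); total cost 4 + 6 = 10.
No covering selection has total cost below 10.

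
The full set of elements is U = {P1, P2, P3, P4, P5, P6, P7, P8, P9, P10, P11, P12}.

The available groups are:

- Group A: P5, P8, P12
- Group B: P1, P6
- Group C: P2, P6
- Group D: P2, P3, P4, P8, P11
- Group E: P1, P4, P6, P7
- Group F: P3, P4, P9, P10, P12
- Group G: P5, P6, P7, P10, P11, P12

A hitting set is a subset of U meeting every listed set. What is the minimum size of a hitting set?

3

The 3 elements {P4, P6, P12} hit every group.
No choice of 2 elements meets every group, so 3 is the minimum.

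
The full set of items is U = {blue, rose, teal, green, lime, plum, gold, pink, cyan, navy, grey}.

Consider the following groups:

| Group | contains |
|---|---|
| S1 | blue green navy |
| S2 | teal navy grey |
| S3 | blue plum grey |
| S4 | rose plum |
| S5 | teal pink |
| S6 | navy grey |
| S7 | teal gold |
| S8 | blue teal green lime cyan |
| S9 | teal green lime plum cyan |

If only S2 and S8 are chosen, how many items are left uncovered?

4

Union of S2, S8 = {blue, teal, green, lime, cyan, navy, grey}.
Not covered: rose, plum, gold, pink — 4 items.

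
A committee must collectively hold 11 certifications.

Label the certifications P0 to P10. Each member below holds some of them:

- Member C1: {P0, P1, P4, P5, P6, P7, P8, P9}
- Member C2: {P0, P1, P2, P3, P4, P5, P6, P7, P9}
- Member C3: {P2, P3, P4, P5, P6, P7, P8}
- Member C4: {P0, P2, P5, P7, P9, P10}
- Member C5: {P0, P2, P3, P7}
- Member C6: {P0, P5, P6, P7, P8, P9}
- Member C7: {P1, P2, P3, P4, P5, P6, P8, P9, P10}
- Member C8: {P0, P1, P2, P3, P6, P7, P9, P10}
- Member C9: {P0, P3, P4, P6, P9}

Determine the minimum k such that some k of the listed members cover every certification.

2

C6 and C7 together: C6 ∪ C7 = {P0, P1, P2, P3, P4, P5, P6, P7, P8, P9, P10} — every certification is covered.
No single member has all 11 certifications (the largest, C2, has 9), so 2 is optimal.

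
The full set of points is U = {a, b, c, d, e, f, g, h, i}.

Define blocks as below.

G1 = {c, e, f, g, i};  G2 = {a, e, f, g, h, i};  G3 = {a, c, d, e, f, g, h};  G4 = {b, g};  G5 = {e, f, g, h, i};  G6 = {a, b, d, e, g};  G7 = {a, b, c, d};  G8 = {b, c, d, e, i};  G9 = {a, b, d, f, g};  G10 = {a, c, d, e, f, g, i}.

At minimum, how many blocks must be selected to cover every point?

G2 and G7 together: G2 ∪ G7 = {a, b, c, d, e, f, g, h, i} — every point is covered.
No single block has all 9 points (the largest, G3, has 7), so 2 is optimal.

2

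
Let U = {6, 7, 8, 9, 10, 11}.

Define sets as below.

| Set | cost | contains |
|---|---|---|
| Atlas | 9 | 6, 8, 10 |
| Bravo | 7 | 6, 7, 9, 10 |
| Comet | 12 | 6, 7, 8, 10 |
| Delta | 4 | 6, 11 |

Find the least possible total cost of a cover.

20

Atlas, Bravo, Delta together cover every point (Atlas ∪ Bravo ∪ Delta = {6, 7, 8, 9, 10, 11}); total cost 9 + 7 + 4 = 20.
No covering selection has total cost below 20.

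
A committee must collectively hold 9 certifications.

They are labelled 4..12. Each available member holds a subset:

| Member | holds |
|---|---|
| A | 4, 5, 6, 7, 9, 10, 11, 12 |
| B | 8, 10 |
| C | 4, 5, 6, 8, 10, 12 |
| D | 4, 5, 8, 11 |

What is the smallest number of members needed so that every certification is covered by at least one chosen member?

2

Take {A, C}. Their union is {4, 5, 6, 7, 8, 9, 10, 11, 12}, which is all 9 certifications.
No single member has all 9 certifications (the largest, A, has 8), so 2 is optimal.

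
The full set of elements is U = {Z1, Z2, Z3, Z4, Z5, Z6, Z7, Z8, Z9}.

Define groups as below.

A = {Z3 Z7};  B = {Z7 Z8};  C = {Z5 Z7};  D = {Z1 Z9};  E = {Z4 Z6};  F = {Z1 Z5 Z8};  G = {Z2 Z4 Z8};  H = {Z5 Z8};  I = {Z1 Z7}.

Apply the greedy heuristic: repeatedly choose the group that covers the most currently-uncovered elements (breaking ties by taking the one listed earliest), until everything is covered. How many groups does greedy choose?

5

Greedy: pick F (covers 3 new) → pick A (covers 2 new) → pick E (covers 2 new) → pick D (covers 1 new) → pick G (covers 1 new). Total picks: 5.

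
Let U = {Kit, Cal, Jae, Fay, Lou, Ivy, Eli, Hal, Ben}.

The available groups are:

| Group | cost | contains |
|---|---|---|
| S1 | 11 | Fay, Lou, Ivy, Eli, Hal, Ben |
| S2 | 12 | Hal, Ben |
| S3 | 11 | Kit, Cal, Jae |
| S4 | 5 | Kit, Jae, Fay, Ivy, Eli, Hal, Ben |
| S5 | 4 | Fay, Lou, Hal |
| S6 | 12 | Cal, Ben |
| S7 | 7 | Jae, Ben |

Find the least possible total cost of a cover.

20

S3, S4, S5 together cover every item (S3 ∪ S4 ∪ S5 = {Kit, Cal, Jae, Fay, Lou, Ivy, Eli, Hal, Ben}); total cost 11 + 5 + 4 = 20.
No covering selection has total cost below 20.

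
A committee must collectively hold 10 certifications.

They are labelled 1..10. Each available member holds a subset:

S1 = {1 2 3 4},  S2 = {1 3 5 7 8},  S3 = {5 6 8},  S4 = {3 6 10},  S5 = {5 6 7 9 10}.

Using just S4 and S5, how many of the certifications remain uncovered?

Union of S4, S5 = {3, 5, 6, 7, 9, 10}.
Not covered: 1, 2, 4, 8 — 4 certifications.

4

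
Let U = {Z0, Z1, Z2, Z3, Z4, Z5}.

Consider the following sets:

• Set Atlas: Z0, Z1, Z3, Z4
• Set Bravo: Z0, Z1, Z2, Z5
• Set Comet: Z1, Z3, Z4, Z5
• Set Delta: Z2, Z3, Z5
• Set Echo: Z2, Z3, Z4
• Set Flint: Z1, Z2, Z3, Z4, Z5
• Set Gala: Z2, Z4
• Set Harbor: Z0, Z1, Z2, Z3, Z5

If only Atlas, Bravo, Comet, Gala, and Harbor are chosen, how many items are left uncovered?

0

Union of Atlas, Bravo, Comet, Gala, Harbor = {Z0, Z1, Z2, Z3, Z4, Z5} — that's every item, so 0 are uncovered.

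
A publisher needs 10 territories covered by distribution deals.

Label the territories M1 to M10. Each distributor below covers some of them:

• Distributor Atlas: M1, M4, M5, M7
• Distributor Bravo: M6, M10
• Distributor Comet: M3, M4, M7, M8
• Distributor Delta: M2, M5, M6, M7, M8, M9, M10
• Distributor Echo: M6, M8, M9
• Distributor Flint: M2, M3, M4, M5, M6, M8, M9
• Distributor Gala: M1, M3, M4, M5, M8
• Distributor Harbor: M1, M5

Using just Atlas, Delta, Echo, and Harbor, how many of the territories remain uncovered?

1

Union of Atlas, Delta, Echo, Harbor = {M1, M2, M4, M5, M6, M7, M8, M9, M10}.
Not covered: M3 — 1 territory.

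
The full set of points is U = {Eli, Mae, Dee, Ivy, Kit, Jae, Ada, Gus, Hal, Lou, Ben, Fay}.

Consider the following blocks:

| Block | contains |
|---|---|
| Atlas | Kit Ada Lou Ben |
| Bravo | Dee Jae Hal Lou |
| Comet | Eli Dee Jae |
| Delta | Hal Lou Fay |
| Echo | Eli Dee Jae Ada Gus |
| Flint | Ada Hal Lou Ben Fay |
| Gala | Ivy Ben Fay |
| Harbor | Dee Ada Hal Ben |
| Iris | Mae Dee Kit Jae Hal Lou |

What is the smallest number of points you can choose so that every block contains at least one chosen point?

3

Take H = {Eli, Lou, Ben}. Each listed block contains at least one of these, so H is a hitting set of size 3.
No choice of 2 points meets every block, so 3 is the minimum.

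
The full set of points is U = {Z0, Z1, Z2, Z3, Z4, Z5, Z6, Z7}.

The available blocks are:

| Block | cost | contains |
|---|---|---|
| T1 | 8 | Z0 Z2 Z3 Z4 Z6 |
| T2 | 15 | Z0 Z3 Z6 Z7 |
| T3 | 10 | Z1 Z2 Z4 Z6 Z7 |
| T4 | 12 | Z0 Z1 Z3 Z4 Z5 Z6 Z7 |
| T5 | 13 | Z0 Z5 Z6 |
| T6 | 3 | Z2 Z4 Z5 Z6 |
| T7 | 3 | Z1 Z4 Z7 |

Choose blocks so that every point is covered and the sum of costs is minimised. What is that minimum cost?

T1, T6, T7 together cover every point (T1 ∪ T6 ∪ T7 = {Z0, Z1, Z2, Z3, Z4, Z5, Z6, Z7}); total cost 8 + 3 + 3 = 14.
No covering selection has total cost below 14.

14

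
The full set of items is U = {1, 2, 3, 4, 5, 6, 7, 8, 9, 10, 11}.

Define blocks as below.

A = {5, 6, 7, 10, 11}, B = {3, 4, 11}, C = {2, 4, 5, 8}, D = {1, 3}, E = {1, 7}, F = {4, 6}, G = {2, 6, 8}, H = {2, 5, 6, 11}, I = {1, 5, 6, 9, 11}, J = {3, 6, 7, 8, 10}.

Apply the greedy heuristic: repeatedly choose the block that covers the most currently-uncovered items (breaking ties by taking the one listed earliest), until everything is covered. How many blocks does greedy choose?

4

Greedy: pick A (covers 5 new) → pick C (covers 3 new) → pick D (covers 2 new) → pick I (covers 1 new). Total picks: 4.
(The true minimum cover uses only 3 blocks, so greedy is not optimal here.)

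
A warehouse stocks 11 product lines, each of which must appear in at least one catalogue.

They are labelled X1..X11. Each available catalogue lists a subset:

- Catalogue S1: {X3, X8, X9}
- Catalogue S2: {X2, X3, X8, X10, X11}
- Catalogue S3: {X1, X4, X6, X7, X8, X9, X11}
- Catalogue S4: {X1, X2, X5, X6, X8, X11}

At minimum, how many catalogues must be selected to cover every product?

3

S2 and S3 and S4 together: S2 ∪ S3 ∪ S4 = {X1, X2, X3, X4, X5, X6, X7, X8, X9, X10, X11} — every product is covered.
Only S3 contains X4, so S3 is forced; the remaining 4 products need at least 2 more catalogues (each remaining catalogue adds at most 3) — so at least 3 catalogues are needed, and 3 is optimal.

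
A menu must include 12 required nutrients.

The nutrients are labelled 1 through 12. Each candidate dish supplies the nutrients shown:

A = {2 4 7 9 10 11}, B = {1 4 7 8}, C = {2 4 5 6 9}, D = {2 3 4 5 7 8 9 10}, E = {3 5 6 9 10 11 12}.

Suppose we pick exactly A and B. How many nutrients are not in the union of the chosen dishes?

4

Union of A, B = {1, 2, 4, 7, 8, 9, 10, 11}.
Not covered: 3, 5, 6, 12 — 4 nutrients.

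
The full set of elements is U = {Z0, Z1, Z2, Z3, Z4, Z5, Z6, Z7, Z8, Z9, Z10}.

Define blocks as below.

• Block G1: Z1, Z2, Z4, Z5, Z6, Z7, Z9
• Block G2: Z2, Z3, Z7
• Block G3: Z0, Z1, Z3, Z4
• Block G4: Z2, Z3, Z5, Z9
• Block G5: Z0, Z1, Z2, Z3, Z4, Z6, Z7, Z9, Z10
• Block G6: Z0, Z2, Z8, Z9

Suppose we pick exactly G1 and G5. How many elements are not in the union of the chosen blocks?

1

Union of G1, G5 = {Z0, Z1, Z2, Z3, Z4, Z5, Z6, Z7, Z9, Z10}.
Not covered: Z8 — 1 element.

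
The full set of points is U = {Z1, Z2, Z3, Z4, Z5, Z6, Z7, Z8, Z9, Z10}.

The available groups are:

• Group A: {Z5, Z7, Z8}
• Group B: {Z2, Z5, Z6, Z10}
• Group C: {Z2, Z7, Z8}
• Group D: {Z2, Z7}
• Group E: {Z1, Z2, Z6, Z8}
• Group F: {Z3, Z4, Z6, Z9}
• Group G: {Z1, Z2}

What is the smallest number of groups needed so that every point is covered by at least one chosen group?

4

B and D and E and F together: B ∪ D ∪ E ∪ F = {Z1, Z2, Z3, Z4, Z5, Z6, Z7, Z8, Z9, Z10} — every point is covered.
No 3 of the 7 groups cover everything (all 35 combinations miss at least one point), so 4 is optimal.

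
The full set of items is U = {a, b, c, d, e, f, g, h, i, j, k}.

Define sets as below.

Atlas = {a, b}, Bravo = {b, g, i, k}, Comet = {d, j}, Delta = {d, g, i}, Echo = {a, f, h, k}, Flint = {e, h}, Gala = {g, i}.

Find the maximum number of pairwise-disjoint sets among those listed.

4

Atlas, Comet, Flint, Gala are pairwise disjoint (Atlas={a,b}; Comet={d,j}; Flint={e,h}; Gala={g,i}).
Every remaining set overlaps one of these, and no 5 of the listed sets are pairwise disjoint, so 4 is the maximum.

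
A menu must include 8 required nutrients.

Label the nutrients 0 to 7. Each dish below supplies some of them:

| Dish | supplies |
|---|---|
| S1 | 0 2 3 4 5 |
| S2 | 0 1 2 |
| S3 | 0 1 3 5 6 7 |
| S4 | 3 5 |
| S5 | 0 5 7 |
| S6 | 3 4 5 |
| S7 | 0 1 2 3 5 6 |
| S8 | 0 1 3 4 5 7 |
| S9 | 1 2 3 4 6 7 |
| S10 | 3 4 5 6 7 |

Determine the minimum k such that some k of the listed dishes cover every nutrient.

Take {S7, S9}. Their union is {0, 1, 2, 3, 4, 5, 6, 7}, which is all 8 nutrients.
No single dish has all 8 nutrients (the largest, S3, has 6), so 2 is optimal.

2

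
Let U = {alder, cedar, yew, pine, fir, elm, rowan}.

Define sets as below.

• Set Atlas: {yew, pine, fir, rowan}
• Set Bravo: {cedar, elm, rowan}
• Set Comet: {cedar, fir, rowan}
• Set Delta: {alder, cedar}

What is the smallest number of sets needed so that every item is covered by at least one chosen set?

3

Take {Atlas, Bravo, Delta}. Their union is {alder, cedar, yew, pine, fir, elm, rowan}, which is all 7 items.
Only Delta contains alder, so Delta is forced; the remaining 5 items need at least 2 more sets (each remaining set adds at most 4) — so at least 3 sets are needed, and 3 is optimal.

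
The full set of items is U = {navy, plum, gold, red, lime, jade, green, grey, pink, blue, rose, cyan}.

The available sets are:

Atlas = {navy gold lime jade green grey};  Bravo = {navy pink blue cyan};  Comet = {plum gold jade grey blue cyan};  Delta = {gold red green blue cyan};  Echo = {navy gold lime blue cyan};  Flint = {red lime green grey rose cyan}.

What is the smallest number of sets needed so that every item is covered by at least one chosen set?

Bravo and Comet and Flint together: Bravo ∪ Comet ∪ Flint = {navy, plum, gold, red, lime, jade, green, grey, pink, blue, rose, cyan} — every item is covered.
Only Comet contains plum, so Comet is forced; the remaining 6 items need at least 2 more sets (each remaining set adds at most 4) — so at least 3 sets are needed, and 3 is optimal.

3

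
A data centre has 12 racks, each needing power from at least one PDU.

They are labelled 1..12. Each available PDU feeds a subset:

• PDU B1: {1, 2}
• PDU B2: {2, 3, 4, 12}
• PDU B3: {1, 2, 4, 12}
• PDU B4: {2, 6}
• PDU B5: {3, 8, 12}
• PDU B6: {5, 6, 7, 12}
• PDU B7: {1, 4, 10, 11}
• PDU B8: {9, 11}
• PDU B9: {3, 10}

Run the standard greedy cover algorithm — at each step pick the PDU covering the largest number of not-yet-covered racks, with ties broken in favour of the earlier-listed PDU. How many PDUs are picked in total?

Greedy: pick B2 (covers 4 new) → pick B6 (covers 3 new) → pick B7 (covers 3 new) → pick B5 (covers 1 new) → pick B8 (covers 1 new). Total picks: 5.

5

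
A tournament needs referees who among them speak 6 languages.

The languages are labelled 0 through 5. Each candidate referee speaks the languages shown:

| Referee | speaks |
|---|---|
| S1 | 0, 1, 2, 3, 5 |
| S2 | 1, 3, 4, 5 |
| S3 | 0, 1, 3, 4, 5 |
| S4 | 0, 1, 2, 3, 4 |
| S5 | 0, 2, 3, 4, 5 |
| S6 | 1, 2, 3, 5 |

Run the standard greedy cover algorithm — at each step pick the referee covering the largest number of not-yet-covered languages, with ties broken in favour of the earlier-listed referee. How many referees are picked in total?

Greedy: pick S1 (covers 5 new) → pick S2 (covers 1 new). Total picks: 2.

2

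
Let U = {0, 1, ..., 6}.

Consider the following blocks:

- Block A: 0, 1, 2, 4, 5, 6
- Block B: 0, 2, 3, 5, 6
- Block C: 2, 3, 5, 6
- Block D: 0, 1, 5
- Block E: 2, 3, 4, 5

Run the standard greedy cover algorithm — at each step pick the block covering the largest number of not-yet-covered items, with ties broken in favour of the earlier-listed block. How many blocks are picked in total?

2

Greedy: pick A (covers 6 new) → pick B (covers 1 new). Total picks: 2.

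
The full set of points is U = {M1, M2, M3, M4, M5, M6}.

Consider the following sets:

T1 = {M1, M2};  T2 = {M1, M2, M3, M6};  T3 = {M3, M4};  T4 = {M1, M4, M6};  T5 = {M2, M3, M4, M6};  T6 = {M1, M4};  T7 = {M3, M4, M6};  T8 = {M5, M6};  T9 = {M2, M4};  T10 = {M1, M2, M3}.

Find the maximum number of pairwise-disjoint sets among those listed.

3

T1, T3, T8 are pairwise disjoint (T1={M1,M2}; T3={M3,M4}; T8={M5,M6}).
Every remaining set overlaps one of these, and no 4 of the listed sets are pairwise disjoint, so 3 is the maximum.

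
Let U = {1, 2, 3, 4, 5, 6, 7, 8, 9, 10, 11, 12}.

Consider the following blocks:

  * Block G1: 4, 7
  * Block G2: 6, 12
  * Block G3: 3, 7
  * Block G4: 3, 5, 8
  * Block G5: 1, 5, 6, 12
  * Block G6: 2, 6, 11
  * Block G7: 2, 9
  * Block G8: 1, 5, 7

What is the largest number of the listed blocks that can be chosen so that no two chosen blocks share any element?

4

G1, G2, G4, G7 are pairwise disjoint (G1={4,7}; G2={6,12}; G4={3,5,8}; G7={2,9}).
Every remaining block overlaps one of these, and no 5 of the listed blocks are pairwise disjoint, so 4 is the maximum.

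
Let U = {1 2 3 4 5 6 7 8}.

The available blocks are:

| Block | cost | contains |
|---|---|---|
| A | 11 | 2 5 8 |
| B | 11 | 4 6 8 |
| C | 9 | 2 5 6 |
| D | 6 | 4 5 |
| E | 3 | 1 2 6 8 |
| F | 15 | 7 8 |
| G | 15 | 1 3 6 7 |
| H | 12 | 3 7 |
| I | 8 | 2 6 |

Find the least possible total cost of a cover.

21

D, E, H together cover every item (D ∪ E ∪ H = {1, 2, 3, 4, 5, 6, 7, 8}); total cost 6 + 3 + 12 = 21.
No covering selection has total cost below 21.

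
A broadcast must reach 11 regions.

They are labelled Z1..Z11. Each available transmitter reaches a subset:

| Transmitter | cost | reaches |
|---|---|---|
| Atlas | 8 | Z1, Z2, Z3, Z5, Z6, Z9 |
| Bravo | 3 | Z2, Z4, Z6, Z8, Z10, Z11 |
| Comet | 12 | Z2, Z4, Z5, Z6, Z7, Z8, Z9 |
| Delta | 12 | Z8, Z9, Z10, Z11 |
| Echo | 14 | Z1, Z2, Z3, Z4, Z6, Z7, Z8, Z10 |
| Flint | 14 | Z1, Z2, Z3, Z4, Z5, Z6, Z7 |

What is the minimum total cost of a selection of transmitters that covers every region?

23

Atlas, Bravo, Comet together cover every region (Atlas ∪ Bravo ∪ Comet = {Z1, Z2, Z3, Z4, Z5, Z6, Z7, Z8, Z9, Z10, Z11}); total cost 8 + 3 + 12 = 23.
No covering selection has total cost below 23.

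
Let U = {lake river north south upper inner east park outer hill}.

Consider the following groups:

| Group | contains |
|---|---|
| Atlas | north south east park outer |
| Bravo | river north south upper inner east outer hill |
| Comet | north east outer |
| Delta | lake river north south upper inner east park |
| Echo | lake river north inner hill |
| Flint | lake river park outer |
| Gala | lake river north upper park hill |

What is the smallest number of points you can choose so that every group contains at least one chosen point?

H = {river, east} meets every group (each contains at least one member of H), and |H| = 2.
No single point lies in every group, so at least 2 are needed and 2 is optimal.

2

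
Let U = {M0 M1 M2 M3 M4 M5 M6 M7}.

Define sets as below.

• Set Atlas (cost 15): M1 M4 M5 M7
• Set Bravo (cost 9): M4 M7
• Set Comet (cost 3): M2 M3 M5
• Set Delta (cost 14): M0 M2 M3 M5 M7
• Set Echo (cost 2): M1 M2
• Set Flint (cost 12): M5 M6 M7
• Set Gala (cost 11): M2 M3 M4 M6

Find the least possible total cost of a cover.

27

Delta, Echo, Gala together cover every point (Delta ∪ Echo ∪ Gala = {M0, M1, M2, M3, M4, M5, M6, M7}); total cost 14 + 2 + 11 = 27.
The greedy pick Comet, Echo, Bravo, Gala, Delta costs 39; no covering selection beats 27.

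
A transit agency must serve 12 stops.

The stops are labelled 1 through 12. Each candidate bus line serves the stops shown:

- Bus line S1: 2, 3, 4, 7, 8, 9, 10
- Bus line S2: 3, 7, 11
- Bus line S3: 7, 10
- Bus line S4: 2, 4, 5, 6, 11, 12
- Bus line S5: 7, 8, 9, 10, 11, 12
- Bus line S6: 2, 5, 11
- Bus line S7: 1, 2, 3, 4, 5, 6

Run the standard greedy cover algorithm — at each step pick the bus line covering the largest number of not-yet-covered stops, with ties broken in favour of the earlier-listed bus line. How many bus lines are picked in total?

3

Greedy: pick S1 (covers 7 new) → pick S4 (covers 4 new) → pick S7 (covers 1 new). Total picks: 3.
(The true minimum cover uses only 2 bus lines, so greedy is not optimal here.)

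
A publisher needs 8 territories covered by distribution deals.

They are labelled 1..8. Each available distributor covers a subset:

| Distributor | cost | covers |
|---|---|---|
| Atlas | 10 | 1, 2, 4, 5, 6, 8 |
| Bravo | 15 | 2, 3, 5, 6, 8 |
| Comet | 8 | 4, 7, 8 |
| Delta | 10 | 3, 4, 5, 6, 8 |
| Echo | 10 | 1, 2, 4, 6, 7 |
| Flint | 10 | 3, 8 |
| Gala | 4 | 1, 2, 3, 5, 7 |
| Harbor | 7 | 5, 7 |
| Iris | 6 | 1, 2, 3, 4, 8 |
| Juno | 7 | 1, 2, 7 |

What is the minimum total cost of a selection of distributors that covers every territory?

Atlas, Gala together cover every territory (Atlas ∪ Gala = {1, 2, 3, 4, 5, 6, 7, 8}); total cost 10 + 4 = 14.
The greedy pick Gala, Iris, Atlas costs 20; no covering selection beats 14.

14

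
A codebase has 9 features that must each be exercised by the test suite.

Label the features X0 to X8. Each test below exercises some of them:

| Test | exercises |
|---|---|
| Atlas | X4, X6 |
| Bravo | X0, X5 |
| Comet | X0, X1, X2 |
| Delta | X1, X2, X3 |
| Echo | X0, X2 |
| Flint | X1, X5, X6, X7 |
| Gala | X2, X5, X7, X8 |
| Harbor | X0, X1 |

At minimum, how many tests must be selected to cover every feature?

Take {Atlas, Delta, Gala, Harbor}. Their union is {X0, X1, X2, X3, X4, X5, X6, X7, X8}, which is all 9 features.
Only Gala contains X8, so Gala is forced; the remaining 5 features need at least 3 more tests (each remaining test adds at most 2) — so at least 4 tests are needed, and 4 is optimal.

4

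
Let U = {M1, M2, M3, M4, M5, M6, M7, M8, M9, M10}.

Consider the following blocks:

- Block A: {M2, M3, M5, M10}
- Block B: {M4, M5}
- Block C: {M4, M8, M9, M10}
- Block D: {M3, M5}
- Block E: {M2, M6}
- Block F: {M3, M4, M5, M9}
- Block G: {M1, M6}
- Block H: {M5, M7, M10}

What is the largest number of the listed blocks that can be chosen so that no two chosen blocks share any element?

3

C, D, G are pairwise disjoint (C={M4,M8,M9,M10}; D={M3,M5}; G={M1,M6}).
Every remaining block overlaps one of these, and no 4 of the listed blocks are pairwise disjoint, so 3 is the maximum.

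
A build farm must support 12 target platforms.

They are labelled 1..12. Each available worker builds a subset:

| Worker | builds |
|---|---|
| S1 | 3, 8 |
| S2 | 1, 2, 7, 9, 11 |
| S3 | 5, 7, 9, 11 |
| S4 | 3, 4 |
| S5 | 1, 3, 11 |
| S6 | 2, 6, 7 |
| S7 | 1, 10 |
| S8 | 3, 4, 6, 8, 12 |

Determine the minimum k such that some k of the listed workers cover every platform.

Take {S2, S3, S7, S8}. Their union is {1, 2, 3, 4, 5, 6, 7, 8, 9, 10, 11, 12}, which is all 12 platforms.
No 3 of the 8 workers cover everything (all 56 combinations miss at least one platform), so 4 is optimal.

4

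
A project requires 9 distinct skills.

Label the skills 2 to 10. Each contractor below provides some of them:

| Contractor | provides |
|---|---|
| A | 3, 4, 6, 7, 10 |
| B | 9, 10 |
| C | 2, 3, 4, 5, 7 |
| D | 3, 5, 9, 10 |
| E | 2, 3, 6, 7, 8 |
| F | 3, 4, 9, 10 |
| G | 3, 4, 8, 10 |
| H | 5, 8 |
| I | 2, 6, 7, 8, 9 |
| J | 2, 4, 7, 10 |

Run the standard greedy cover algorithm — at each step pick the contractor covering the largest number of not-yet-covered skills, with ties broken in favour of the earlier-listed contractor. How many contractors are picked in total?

Greedy: pick A (covers 5 new) → pick I (covers 3 new) → pick C (covers 1 new). Total picks: 3.

3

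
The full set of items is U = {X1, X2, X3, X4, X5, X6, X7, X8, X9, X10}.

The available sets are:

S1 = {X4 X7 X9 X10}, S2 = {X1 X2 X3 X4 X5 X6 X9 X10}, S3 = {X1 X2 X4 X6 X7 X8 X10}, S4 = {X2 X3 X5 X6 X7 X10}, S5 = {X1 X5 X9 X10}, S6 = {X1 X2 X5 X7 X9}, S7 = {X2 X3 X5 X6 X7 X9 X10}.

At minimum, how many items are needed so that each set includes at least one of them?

The 2 items {X5, X7} hit every set.
No single item lies in every set, so at least 2 are needed and 2 is optimal.

2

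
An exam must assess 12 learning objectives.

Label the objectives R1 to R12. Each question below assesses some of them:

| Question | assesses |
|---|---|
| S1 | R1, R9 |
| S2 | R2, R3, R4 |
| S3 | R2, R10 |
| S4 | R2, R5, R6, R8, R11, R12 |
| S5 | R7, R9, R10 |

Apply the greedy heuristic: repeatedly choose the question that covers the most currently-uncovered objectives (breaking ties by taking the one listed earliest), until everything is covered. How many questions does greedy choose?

4

Greedy: pick S4 (covers 6 new) → pick S5 (covers 3 new) → pick S2 (covers 2 new) → pick S1 (covers 1 new). Total picks: 4.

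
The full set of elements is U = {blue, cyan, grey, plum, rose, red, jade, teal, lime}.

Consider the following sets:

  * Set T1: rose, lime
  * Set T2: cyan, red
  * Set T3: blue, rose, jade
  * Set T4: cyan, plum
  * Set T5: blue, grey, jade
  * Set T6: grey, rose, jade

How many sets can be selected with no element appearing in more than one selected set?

T1, T2, T5 are pairwise disjoint (T1={rose,lime}; T2={cyan,red}; T5={blue,grey,jade}).
Every remaining set overlaps one of these, and no 4 of the listed sets are pairwise disjoint, so 3 is the maximum.

3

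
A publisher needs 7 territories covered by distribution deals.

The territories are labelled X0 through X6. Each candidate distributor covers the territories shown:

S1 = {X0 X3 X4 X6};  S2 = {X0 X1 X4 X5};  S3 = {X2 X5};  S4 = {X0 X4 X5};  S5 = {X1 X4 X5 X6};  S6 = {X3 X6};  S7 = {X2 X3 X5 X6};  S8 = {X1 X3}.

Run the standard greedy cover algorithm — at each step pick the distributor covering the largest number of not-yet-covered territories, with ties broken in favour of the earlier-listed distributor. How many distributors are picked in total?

Greedy: pick S1 (covers 4 new) → pick S2 (covers 2 new) → pick S3 (covers 1 new). Total picks: 3.
(The true minimum cover uses only 2 distributors, so greedy is not optimal here.)

3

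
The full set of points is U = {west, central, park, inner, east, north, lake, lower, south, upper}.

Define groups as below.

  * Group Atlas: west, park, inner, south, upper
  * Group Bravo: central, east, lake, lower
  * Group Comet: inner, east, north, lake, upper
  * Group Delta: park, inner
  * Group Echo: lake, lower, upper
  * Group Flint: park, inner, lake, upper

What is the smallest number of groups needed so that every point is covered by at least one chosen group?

3

Atlas, Bravo, and Comet cover everything between them: the union {west, central, park, inner, east, north, lake, lower, south, upper} is all of U.
Only Atlas contains west, so Atlas is forced; the remaining 5 points need at least 2 more groups (each remaining group adds at most 4) — so at least 3 groups are needed, and 3 is optimal.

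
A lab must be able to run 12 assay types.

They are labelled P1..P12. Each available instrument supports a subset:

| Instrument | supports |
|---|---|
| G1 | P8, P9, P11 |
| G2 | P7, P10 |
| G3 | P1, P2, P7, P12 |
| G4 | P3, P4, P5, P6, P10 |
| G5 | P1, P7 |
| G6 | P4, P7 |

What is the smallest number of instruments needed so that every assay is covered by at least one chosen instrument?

G1 and G3 and G4 together: G1 ∪ G3 ∪ G4 = {P1, P2, P3, P4, P5, P6, P7, P8, P9, P10, P11, P12} — every assay is covered.
Each instrument has at most 5 assays, and 2·5 = 10 < 12 — so at least 3 instruments are needed, and 3 is optimal.

3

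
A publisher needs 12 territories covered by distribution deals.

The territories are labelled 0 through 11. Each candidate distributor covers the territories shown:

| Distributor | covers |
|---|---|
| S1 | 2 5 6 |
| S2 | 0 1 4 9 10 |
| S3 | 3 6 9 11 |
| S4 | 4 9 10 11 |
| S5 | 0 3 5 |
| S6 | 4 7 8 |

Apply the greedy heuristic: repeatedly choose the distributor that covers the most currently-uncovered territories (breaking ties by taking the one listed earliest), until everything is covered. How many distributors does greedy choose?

4

Greedy: pick S2 (covers 5 new) → pick S1 (covers 3 new) → pick S3 (covers 2 new) → pick S6 (covers 2 new). Total picks: 4.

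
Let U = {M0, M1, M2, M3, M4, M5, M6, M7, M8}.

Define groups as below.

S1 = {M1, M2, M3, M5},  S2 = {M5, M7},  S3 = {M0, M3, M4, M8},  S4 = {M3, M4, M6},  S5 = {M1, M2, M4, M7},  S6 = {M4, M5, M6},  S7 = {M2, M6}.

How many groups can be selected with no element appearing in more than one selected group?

3

S2, S3, S7 are pairwise disjoint (S2={M5,M7}; S3={M0,M3,M4,M8}; S7={M2,M6}).
Every remaining group overlaps one of these, and no 4 of the listed groups are pairwise disjoint, so 3 is the maximum.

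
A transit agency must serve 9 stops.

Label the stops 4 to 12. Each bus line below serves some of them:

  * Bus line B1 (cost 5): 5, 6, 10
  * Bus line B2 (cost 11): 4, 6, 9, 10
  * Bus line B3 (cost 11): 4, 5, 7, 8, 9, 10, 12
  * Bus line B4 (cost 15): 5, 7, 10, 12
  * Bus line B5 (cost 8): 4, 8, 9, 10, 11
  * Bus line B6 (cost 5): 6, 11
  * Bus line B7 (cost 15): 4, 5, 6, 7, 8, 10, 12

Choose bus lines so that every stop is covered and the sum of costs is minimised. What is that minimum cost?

16

B3, B6 together cover every stop (B3 ∪ B6 = {4, 5, 6, 7, 8, 9, 10, 11, 12}); total cost 11 + 5 = 16.
No covering selection has total cost below 16.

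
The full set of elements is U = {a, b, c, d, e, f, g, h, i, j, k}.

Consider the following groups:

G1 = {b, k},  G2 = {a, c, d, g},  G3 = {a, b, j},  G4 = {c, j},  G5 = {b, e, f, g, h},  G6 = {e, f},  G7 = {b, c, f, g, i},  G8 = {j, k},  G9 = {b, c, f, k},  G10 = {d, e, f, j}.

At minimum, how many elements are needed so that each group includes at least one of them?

The 4 elements {a, c, e, k} hit every group.
No choice of 3 elements meets every group, so 4 is the minimum.

4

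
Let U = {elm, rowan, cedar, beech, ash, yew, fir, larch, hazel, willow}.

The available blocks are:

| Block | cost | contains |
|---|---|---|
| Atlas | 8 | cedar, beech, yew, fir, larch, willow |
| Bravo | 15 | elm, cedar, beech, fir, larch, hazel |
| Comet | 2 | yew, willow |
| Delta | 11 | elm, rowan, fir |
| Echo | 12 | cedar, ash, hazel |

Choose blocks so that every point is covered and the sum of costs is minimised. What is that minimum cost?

Atlas, Delta, Echo together cover every point (Atlas ∪ Delta ∪ Echo = {elm, rowan, cedar, beech, ash, yew, fir, larch, hazel, willow}); total cost 8 + 11 + 12 = 31.
The greedy pick Comet, Atlas, Delta, Echo costs 33; no covering selection beats 31.

31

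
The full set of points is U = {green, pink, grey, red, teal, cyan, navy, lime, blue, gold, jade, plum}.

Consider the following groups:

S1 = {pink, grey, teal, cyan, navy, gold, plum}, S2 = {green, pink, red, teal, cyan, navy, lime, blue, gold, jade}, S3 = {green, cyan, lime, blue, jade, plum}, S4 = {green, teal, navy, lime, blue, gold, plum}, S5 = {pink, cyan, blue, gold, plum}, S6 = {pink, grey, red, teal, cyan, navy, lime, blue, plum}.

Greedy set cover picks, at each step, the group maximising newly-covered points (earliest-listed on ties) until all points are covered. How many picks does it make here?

Greedy: pick S2 (covers 10 new) → pick S1 (covers 2 new). Total picks: 2.

2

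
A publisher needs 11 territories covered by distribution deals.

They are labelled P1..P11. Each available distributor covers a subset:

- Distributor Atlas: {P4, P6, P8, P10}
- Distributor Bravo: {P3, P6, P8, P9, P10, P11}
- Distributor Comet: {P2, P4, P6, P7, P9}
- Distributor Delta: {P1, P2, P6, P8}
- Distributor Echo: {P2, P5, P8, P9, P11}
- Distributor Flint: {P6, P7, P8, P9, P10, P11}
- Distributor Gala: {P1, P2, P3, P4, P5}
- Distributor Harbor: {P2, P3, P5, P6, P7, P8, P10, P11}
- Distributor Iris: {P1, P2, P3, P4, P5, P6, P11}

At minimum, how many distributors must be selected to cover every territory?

Take {Flint, Iris}. Their union is {P1, P2, P3, P4, P5, P6, P7, P8, P9, P10, P11}, which is all 11 territories.
No single distributor has all 11 territories (the largest, Harbor, has 8), so 2 is optimal.

2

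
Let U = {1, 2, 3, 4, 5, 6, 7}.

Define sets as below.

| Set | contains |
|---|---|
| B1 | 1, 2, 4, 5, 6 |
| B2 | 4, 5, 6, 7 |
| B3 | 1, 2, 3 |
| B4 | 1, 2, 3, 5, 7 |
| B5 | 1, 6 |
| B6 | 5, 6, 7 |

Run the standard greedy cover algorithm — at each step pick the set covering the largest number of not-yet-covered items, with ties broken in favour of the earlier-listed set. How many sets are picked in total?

Greedy: pick B1 (covers 5 new) → pick B4 (covers 2 new). Total picks: 2.

2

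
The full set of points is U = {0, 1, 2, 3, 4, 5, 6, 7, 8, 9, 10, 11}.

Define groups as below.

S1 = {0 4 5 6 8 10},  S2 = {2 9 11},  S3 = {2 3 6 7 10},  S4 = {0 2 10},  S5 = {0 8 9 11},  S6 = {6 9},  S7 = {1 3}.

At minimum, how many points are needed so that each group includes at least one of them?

3

Take H = {0, 3, 9}. Each listed group contains at least one of these, so H is a hitting set of size 3.
The groups S1, S2, S7 are pairwise disjoint, so any hitting set needs a separate point for each — at least 3. Hence 3 is optimal.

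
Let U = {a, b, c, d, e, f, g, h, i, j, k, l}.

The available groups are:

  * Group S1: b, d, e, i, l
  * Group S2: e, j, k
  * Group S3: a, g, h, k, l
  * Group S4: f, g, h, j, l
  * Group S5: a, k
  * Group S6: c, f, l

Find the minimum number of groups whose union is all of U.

4

S1 and S2 and S3 and S6 together: S1 ∪ S2 ∪ S3 ∪ S6 = {a, b, c, d, e, f, g, h, i, j, k, l} — every point is covered.
Only S6 contains c, so S6 is forced; the remaining 9 points need at least 3 more groups (each remaining group adds at most 4) — so at least 4 groups are needed, and 4 is optimal.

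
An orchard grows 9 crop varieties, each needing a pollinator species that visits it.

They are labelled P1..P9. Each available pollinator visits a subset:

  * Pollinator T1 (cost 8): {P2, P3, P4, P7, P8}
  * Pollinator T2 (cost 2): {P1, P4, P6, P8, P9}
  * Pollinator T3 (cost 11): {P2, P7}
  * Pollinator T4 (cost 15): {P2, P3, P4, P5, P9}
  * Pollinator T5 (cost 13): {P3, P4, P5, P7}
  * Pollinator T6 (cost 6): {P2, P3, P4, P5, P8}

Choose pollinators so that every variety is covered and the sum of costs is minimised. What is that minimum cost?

T1, T2, T6 together cover every variety (T1 ∪ T2 ∪ T6 = {P1, P2, P3, P4, P5, P6, P7, P8, P9}); total cost 8 + 2 + 6 = 16.
No covering selection has total cost below 16.

16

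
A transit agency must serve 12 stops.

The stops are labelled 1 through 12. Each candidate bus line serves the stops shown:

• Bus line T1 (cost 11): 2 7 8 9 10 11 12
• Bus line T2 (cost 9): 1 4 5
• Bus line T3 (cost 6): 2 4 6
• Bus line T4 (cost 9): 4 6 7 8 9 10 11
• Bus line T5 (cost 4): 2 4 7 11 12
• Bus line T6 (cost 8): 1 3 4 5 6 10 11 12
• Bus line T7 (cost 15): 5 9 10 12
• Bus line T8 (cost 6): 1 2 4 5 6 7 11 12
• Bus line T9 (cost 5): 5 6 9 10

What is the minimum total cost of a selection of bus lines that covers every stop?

19

T1, T6 together cover every stop (T1 ∪ T6 = {1, 2, 3, 4, 5, 6, 7, 8, 9, 10, 11, 12}); total cost 11 + 8 = 19.
The greedy pick T8, T9, T6, T4 costs 28; no covering selection beats 19.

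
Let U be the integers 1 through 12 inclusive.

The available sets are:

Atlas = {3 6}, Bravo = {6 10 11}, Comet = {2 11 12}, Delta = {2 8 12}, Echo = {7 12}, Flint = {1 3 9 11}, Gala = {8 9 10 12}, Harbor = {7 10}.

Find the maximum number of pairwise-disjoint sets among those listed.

Delta, Flint, Harbor are pairwise disjoint (Delta={2,8,12}; Flint={1,3,9,11}; Harbor={7,10}).
Every remaining set overlaps one of these, and no 4 of the listed sets are pairwise disjoint, so 3 is the maximum.

3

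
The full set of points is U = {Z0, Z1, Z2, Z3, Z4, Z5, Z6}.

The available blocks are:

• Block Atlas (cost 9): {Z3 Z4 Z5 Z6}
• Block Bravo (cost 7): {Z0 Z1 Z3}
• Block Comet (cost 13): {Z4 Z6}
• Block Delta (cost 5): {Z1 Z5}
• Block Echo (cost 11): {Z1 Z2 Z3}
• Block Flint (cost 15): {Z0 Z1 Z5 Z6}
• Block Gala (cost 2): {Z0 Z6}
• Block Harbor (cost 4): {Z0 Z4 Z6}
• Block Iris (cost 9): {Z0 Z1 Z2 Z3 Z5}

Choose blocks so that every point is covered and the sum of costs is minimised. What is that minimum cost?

Harbor, Iris together cover every point (Harbor ∪ Iris = {Z0, Z1, Z2, Z3, Z4, Z5, Z6}); total cost 4 + 9 = 13.
The greedy pick Gala, Iris, Harbor costs 15; no covering selection beats 13.

13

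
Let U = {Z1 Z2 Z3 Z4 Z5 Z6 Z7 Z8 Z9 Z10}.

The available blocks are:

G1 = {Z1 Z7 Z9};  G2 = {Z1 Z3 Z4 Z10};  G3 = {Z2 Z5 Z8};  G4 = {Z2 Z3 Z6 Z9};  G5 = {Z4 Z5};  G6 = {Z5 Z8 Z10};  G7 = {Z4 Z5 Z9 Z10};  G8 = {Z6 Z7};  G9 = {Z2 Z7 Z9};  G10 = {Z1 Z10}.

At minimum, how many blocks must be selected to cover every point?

Take {G2, G4, G6, G9}. Their union is {Z1, Z2, Z3, Z4, Z5, Z6, Z7, Z8, Z9, Z10}, which is all 10 points.
No 3 of the 10 blocks cover everything (all 120 combinations miss at least one point), so 4 is optimal.

4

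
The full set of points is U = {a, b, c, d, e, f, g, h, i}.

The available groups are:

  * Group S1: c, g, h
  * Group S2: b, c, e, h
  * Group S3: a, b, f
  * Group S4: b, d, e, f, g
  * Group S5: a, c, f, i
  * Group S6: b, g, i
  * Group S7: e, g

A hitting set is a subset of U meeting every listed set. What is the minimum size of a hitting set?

3

The 3 points {a, b, g} hit every group.
No choice of 2 points meets every group, so 3 is the minimum.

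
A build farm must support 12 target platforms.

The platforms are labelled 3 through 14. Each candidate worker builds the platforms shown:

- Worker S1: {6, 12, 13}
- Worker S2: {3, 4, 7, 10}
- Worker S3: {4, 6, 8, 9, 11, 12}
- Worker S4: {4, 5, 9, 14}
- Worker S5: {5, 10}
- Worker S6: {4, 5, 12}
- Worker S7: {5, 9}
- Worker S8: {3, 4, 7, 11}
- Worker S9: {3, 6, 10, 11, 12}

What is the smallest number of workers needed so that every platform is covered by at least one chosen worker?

4

Take {S1, S2, S3, S4}. Their union is {3, 4, 5, 6, 7, 8, 9, 10, 11, 12, 13, 14}, which is all 12 platforms.
Only S1 contains 13, so S1 is forced; the remaining 9 platforms need at least 3 more workers (each remaining worker adds at most 4) — so at least 4 workers are needed, and 4 is optimal.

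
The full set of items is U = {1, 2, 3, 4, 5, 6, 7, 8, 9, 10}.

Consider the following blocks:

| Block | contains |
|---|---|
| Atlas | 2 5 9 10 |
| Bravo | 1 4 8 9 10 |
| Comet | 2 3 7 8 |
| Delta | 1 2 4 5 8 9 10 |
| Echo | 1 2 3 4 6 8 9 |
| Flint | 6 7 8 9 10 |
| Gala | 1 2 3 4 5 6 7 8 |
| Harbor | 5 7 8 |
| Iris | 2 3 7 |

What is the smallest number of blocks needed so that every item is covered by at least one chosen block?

Flint and Gala cover everything between them: the union {1, 2, 3, 4, 5, 6, 7, 8, 9, 10} is all of U.
No single block has all 10 items (the largest, Gala, has 8), so 2 is optimal.

2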